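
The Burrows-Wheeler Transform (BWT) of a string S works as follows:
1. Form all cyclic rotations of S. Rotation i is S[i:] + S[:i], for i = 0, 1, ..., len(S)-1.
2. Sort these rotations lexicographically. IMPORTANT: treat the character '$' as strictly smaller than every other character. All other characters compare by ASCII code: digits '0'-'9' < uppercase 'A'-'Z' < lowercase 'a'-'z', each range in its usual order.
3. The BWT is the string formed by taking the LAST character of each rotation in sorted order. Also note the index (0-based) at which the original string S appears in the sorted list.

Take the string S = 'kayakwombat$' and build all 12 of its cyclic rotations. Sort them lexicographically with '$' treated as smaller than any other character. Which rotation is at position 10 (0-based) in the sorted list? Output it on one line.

All 12 rotations (rotation i = S[i:]+S[:i]):
  rot[0] = kayakwombat$
  rot[1] = ayakwombat$k
  rot[2] = yakwombat$ka
  rot[3] = akwombat$kay
  rot[4] = kwombat$kaya
  rot[5] = wombat$kayak
  rot[6] = ombat$kayakw
  rot[7] = mbat$kayakwo
  rot[8] = bat$kayakwom
  rot[9] = at$kayakwomb
  rot[10] = t$kayakwomba
  rot[11] = $kayakwombat
Sorted (with $ < everything):
  sorted[0] = $kayakwombat
  sorted[1] = akwombat$kay
  sorted[2] = at$kayakwomb
  sorted[3] = ayakwombat$k
  sorted[4] = bat$kayakwom
  sorted[5] = kayakwombat$
  sorted[6] = kwombat$kaya
  sorted[7] = mbat$kayakwo
  sorted[8] = ombat$kayakw
  sorted[9] = t$kayakwomba
  sorted[10] = wombat$kayak
  sorted[11] = yakwombat$ka
sorted[10] = wombat$kayak

Answer: wombat$kayak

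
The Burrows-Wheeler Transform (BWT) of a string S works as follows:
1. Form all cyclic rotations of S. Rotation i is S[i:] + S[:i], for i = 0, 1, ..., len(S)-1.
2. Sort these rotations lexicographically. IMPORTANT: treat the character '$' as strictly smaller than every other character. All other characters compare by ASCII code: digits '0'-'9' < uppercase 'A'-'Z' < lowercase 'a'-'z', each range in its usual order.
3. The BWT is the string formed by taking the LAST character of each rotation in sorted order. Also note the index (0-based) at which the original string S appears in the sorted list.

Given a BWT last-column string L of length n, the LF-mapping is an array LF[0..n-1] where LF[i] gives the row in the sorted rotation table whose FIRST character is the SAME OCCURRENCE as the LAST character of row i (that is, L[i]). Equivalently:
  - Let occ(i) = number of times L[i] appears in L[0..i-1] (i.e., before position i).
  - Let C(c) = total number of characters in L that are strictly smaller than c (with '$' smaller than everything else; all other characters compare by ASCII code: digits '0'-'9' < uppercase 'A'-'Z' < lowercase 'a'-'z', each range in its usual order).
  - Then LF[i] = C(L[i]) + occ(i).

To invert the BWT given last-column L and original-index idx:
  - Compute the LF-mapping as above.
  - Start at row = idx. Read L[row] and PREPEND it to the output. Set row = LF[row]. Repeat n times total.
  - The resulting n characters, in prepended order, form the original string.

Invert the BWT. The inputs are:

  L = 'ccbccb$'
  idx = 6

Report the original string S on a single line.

LF mapping: 3 4 1 5 6 2 0
Walk LF starting at row 6, prepending L[row]:
  step 1: row=6, L[6]='$', prepend. Next row=LF[6]=0
  step 2: row=0, L[0]='c', prepend. Next row=LF[0]=3
  step 3: row=3, L[3]='c', prepend. Next row=LF[3]=5
  step 4: row=5, L[5]='b', prepend. Next row=LF[5]=2
  step 5: row=2, L[2]='b', prepend. Next row=LF[2]=1
  step 6: row=1, L[1]='c', prepend. Next row=LF[1]=4
  step 7: row=4, L[4]='c', prepend. Next row=LF[4]=6
Reversed output: ccbbcc$

Answer: ccbbcc$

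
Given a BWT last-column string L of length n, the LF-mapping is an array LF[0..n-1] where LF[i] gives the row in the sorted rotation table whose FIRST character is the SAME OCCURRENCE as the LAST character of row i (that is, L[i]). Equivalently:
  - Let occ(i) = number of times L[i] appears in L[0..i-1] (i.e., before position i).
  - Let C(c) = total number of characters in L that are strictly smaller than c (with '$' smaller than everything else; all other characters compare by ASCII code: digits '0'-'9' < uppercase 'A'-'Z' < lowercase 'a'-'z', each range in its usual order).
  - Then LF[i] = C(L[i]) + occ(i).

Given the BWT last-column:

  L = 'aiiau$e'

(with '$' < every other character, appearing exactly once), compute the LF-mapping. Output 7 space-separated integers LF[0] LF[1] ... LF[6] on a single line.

Answer: 1 4 5 2 6 0 3

Derivation:
Char counts: '$':1, 'a':2, 'e':1, 'i':2, 'u':1
C (first-col start): C('$')=0, C('a')=1, C('e')=3, C('i')=4, C('u')=6
L[0]='a': occ=0, LF[0]=C('a')+0=1+0=1
L[1]='i': occ=0, LF[1]=C('i')+0=4+0=4
L[2]='i': occ=1, LF[2]=C('i')+1=4+1=5
L[3]='a': occ=1, LF[3]=C('a')+1=1+1=2
L[4]='u': occ=0, LF[4]=C('u')+0=6+0=6
L[5]='$': occ=0, LF[5]=C('$')+0=0+0=0
L[6]='e': occ=0, LF[6]=C('e')+0=3+0=3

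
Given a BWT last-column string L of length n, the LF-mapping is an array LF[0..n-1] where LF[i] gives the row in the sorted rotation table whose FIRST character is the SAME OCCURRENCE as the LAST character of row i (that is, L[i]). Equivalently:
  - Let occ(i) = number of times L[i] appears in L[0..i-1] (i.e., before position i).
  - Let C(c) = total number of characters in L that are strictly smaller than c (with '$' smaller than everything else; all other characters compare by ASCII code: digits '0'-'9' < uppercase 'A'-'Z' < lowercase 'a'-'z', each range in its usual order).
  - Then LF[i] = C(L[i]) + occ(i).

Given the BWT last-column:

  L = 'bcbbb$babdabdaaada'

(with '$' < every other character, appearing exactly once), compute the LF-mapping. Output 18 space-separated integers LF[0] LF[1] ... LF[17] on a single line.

Answer: 7 14 8 9 10 0 11 1 12 15 2 13 16 3 4 5 17 6

Derivation:
Char counts: '$':1, 'a':6, 'b':7, 'c':1, 'd':3
C (first-col start): C('$')=0, C('a')=1, C('b')=7, C('c')=14, C('d')=15
L[0]='b': occ=0, LF[0]=C('b')+0=7+0=7
L[1]='c': occ=0, LF[1]=C('c')+0=14+0=14
L[2]='b': occ=1, LF[2]=C('b')+1=7+1=8
L[3]='b': occ=2, LF[3]=C('b')+2=7+2=9
L[4]='b': occ=3, LF[4]=C('b')+3=7+3=10
L[5]='$': occ=0, LF[5]=C('$')+0=0+0=0
L[6]='b': occ=4, LF[6]=C('b')+4=7+4=11
L[7]='a': occ=0, LF[7]=C('a')+0=1+0=1
L[8]='b': occ=5, LF[8]=C('b')+5=7+5=12
L[9]='d': occ=0, LF[9]=C('d')+0=15+0=15
L[10]='a': occ=1, LF[10]=C('a')+1=1+1=2
L[11]='b': occ=6, LF[11]=C('b')+6=7+6=13
L[12]='d': occ=1, LF[12]=C('d')+1=15+1=16
L[13]='a': occ=2, LF[13]=C('a')+2=1+2=3
L[14]='a': occ=3, LF[14]=C('a')+3=1+3=4
L[15]='a': occ=4, LF[15]=C('a')+4=1+4=5
L[16]='d': occ=2, LF[16]=C('d')+2=15+2=17
L[17]='a': occ=5, LF[17]=C('a')+5=1+5=6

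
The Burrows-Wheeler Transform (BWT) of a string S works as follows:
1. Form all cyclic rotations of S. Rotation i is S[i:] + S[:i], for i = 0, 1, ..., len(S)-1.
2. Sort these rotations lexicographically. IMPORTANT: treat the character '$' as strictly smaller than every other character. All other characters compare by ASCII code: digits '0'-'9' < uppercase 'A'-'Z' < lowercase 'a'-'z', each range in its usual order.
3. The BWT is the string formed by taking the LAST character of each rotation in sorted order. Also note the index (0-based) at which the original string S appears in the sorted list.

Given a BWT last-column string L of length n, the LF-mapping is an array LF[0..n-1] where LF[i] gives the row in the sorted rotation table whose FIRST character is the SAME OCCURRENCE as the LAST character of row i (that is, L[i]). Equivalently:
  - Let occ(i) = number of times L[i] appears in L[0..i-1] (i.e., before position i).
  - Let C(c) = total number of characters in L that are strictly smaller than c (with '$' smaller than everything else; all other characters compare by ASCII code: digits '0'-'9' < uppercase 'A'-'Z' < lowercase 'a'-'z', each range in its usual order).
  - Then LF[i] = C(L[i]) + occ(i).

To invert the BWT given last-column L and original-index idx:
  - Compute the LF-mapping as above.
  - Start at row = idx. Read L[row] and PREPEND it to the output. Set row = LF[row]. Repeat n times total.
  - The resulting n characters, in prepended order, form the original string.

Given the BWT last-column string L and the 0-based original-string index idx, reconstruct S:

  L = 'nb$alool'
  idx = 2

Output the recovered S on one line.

LF mapping: 5 2 0 1 3 6 7 4
Walk LF starting at row 2, prepending L[row]:
  step 1: row=2, L[2]='$', prepend. Next row=LF[2]=0
  step 2: row=0, L[0]='n', prepend. Next row=LF[0]=5
  step 3: row=5, L[5]='o', prepend. Next row=LF[5]=6
  step 4: row=6, L[6]='o', prepend. Next row=LF[6]=7
  step 5: row=7, L[7]='l', prepend. Next row=LF[7]=4
  step 6: row=4, L[4]='l', prepend. Next row=LF[4]=3
  step 7: row=3, L[3]='a', prepend. Next row=LF[3]=1
  step 8: row=1, L[1]='b', prepend. Next row=LF[1]=2
Reversed output: balloon$

Answer: balloon$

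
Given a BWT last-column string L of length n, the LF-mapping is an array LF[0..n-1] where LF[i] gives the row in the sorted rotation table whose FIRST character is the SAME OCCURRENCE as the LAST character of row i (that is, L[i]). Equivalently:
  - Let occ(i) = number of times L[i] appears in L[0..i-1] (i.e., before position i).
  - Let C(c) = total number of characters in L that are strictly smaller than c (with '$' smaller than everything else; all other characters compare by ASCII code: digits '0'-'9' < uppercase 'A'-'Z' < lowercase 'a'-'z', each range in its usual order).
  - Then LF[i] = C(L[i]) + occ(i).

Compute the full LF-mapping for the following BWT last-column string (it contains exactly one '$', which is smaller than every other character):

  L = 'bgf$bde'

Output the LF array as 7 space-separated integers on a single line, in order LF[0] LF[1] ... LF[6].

Char counts: '$':1, 'b':2, 'd':1, 'e':1, 'f':1, 'g':1
C (first-col start): C('$')=0, C('b')=1, C('d')=3, C('e')=4, C('f')=5, C('g')=6
L[0]='b': occ=0, LF[0]=C('b')+0=1+0=1
L[1]='g': occ=0, LF[1]=C('g')+0=6+0=6
L[2]='f': occ=0, LF[2]=C('f')+0=5+0=5
L[3]='$': occ=0, LF[3]=C('$')+0=0+0=0
L[4]='b': occ=1, LF[4]=C('b')+1=1+1=2
L[5]='d': occ=0, LF[5]=C('d')+0=3+0=3
L[6]='e': occ=0, LF[6]=C('e')+0=4+0=4

Answer: 1 6 5 0 2 3 4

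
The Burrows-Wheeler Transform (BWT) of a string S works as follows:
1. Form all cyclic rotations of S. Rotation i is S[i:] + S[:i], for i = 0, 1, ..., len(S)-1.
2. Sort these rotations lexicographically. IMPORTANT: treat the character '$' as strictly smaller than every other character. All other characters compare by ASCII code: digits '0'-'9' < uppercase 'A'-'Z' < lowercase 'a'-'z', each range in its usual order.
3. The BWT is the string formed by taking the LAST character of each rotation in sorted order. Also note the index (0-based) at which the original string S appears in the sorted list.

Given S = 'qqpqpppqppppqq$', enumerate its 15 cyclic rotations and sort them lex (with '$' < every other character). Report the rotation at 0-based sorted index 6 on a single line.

Answer: pqppppqq$qqpqpp

Derivation:
All 15 rotations (rotation i = S[i:]+S[:i]):
  rot[0] = qqpqpppqppppqq$
  rot[1] = qpqpppqppppqq$q
  rot[2] = pqpppqppppqq$qq
  rot[3] = qpppqppppqq$qqp
  rot[4] = pppqppppqq$qqpq
  rot[5] = ppqppppqq$qqpqp
  rot[6] = pqppppqq$qqpqpp
  rot[7] = qppppqq$qqpqppp
  rot[8] = ppppqq$qqpqpppq
  rot[9] = pppqq$qqpqpppqp
  rot[10] = ppqq$qqpqpppqpp
  rot[11] = pqq$qqpqpppqppp
  rot[12] = qq$qqpqpppqpppp
  rot[13] = q$qqpqpppqppppq
  rot[14] = $qqpqpppqppppqq
Sorted (with $ < everything):
  sorted[0] = $qqpqpppqppppqq
  sorted[1] = ppppqq$qqpqpppq
  sorted[2] = pppqppppqq$qqpq
  sorted[3] = pppqq$qqpqpppqp
  sorted[4] = ppqppppqq$qqpqp
  sorted[5] = ppqq$qqpqpppqpp
  sorted[6] = pqppppqq$qqpqpp
  sorted[7] = pqpppqppppqq$qq
  sorted[8] = pqq$qqpqpppqppp
  sorted[9] = q$qqpqpppqppppq
  sorted[10] = qppppqq$qqpqppp
  sorted[11] = qpppqppppqq$qqp
  sorted[12] = qpqpppqppppqq$q
  sorted[13] = qq$qqpqpppqpppp
  sorted[14] = qqpqpppqppppqq$
sorted[6] = pqppppqq$qqpqpp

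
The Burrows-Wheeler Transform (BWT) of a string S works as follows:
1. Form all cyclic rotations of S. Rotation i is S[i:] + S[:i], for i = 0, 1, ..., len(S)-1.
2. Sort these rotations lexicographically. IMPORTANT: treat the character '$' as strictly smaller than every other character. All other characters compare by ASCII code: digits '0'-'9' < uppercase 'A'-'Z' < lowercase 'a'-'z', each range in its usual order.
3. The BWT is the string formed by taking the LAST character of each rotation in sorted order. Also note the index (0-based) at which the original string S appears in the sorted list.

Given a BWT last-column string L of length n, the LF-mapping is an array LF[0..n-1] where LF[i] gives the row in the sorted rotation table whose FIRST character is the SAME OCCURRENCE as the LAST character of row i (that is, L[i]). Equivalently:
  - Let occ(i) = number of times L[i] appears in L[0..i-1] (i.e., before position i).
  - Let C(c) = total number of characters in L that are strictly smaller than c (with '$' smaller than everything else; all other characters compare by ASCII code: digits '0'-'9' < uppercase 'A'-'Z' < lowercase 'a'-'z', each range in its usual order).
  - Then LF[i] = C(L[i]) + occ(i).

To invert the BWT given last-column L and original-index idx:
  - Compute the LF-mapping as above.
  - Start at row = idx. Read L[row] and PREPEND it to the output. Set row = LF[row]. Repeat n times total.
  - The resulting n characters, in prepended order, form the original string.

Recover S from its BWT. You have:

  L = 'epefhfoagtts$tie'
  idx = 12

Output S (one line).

LF mapping: 2 11 3 5 8 6 10 1 7 13 14 12 0 15 9 4
Walk LF starting at row 12, prepending L[row]:
  step 1: row=12, L[12]='$', prepend. Next row=LF[12]=0
  step 2: row=0, L[0]='e', prepend. Next row=LF[0]=2
  step 3: row=2, L[2]='e', prepend. Next row=LF[2]=3
  step 4: row=3, L[3]='f', prepend. Next row=LF[3]=5
  step 5: row=5, L[5]='f', prepend. Next row=LF[5]=6
  step 6: row=6, L[6]='o', prepend. Next row=LF[6]=10
  step 7: row=10, L[10]='t', prepend. Next row=LF[10]=14
  step 8: row=14, L[14]='i', prepend. Next row=LF[14]=9
  step 9: row=9, L[9]='t', prepend. Next row=LF[9]=13
  step 10: row=13, L[13]='t', prepend. Next row=LF[13]=15
  step 11: row=15, L[15]='e', prepend. Next row=LF[15]=4
  step 12: row=4, L[4]='h', prepend. Next row=LF[4]=8
  step 13: row=8, L[8]='g', prepend. Next row=LF[8]=7
  step 14: row=7, L[7]='a', prepend. Next row=LF[7]=1
  step 15: row=1, L[1]='p', prepend. Next row=LF[1]=11
  step 16: row=11, L[11]='s', prepend. Next row=LF[11]=12
Reversed output: spaghettitoffee$

Answer: spaghettitoffee$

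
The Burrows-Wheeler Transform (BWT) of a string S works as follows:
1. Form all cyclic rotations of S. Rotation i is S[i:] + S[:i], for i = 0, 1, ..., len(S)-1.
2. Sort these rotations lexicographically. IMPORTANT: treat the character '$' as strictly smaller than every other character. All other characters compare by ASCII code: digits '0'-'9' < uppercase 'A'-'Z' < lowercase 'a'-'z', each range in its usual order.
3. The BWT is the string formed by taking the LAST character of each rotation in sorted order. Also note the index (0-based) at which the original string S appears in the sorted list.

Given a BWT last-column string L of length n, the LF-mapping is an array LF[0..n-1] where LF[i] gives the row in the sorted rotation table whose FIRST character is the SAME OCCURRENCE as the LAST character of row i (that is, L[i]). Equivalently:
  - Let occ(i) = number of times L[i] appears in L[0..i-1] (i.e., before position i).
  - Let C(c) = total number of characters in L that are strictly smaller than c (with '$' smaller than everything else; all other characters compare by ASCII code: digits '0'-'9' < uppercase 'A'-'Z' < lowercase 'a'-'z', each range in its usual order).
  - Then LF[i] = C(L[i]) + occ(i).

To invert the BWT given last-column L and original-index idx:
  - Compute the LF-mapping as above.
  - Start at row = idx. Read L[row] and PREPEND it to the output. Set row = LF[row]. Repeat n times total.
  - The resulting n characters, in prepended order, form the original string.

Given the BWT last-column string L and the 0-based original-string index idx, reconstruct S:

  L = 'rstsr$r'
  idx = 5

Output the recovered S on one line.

Answer: srtrsr$

Derivation:
LF mapping: 1 4 6 5 2 0 3
Walk LF starting at row 5, prepending L[row]:
  step 1: row=5, L[5]='$', prepend. Next row=LF[5]=0
  step 2: row=0, L[0]='r', prepend. Next row=LF[0]=1
  step 3: row=1, L[1]='s', prepend. Next row=LF[1]=4
  step 4: row=4, L[4]='r', prepend. Next row=LF[4]=2
  step 5: row=2, L[2]='t', prepend. Next row=LF[2]=6
  step 6: row=6, L[6]='r', prepend. Next row=LF[6]=3
  step 7: row=3, L[3]='s', prepend. Next row=LF[3]=5
Reversed output: srtrsr$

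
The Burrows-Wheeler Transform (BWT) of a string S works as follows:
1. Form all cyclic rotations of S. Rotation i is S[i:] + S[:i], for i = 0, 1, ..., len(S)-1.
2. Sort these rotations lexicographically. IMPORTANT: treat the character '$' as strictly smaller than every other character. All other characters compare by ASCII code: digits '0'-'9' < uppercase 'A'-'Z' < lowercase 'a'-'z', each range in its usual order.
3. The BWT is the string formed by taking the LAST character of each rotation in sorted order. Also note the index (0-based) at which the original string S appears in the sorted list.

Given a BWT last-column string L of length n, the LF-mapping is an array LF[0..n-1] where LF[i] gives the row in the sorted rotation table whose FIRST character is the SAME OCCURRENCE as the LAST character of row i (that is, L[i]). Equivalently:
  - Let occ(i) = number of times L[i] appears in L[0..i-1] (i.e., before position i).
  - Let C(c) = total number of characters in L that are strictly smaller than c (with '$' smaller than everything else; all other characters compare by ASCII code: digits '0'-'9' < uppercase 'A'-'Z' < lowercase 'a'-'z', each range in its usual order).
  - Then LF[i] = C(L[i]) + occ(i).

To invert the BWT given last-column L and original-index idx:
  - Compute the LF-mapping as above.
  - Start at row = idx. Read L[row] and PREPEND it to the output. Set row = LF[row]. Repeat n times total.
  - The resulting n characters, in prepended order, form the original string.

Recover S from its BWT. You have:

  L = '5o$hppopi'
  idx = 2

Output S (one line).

Answer: hippopo5$

Derivation:
LF mapping: 1 4 0 2 6 7 5 8 3
Walk LF starting at row 2, prepending L[row]:
  step 1: row=2, L[2]='$', prepend. Next row=LF[2]=0
  step 2: row=0, L[0]='5', prepend. Next row=LF[0]=1
  step 3: row=1, L[1]='o', prepend. Next row=LF[1]=4
  step 4: row=4, L[4]='p', prepend. Next row=LF[4]=6
  step 5: row=6, L[6]='o', prepend. Next row=LF[6]=5
  step 6: row=5, L[5]='p', prepend. Next row=LF[5]=7
  step 7: row=7, L[7]='p', prepend. Next row=LF[7]=8
  step 8: row=8, L[8]='i', prepend. Next row=LF[8]=3
  step 9: row=3, L[3]='h', prepend. Next row=LF[3]=2
Reversed output: hippopo5$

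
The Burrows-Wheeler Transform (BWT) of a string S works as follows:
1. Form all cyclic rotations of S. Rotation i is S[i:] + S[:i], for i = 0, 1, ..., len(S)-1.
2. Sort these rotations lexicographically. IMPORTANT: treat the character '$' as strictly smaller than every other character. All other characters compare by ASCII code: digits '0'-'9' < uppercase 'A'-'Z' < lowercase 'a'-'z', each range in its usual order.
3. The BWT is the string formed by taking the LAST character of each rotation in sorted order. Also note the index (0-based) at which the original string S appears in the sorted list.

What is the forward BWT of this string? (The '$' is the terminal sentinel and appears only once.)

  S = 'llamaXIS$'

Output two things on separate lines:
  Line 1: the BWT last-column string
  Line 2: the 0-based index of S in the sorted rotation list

All 9 rotations (rotation i = S[i:]+S[:i]):
  rot[0] = llamaXIS$
  rot[1] = lamaXIS$l
  rot[2] = amaXIS$ll
  rot[3] = maXIS$lla
  rot[4] = aXIS$llam
  rot[5] = XIS$llama
  rot[6] = IS$llamaX
  rot[7] = S$llamaXI
  rot[8] = $llamaXIS
Sorted (with $ < everything):
  sorted[0] = $llamaXIS  (last char: 'S')
  sorted[1] = IS$llamaX  (last char: 'X')
  sorted[2] = S$llamaXI  (last char: 'I')
  sorted[3] = XIS$llama  (last char: 'a')
  sorted[4] = aXIS$llam  (last char: 'm')
  sorted[5] = amaXIS$ll  (last char: 'l')
  sorted[6] = lamaXIS$l  (last char: 'l')
  sorted[7] = llamaXIS$  (last char: '$')
  sorted[8] = maXIS$lla  (last char: 'a')
Last column: SXIamll$a
Original string S is at sorted index 7

Answer: SXIamll$a
7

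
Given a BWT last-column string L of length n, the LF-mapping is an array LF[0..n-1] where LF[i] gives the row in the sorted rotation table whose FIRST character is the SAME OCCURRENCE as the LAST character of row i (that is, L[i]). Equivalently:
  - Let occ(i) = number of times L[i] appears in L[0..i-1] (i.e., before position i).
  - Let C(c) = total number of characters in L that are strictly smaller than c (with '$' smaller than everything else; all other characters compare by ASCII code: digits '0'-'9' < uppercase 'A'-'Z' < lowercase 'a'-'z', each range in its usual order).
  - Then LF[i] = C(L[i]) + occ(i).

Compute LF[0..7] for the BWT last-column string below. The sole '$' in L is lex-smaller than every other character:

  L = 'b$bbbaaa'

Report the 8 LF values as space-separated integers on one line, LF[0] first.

Answer: 4 0 5 6 7 1 2 3

Derivation:
Char counts: '$':1, 'a':3, 'b':4
C (first-col start): C('$')=0, C('a')=1, C('b')=4
L[0]='b': occ=0, LF[0]=C('b')+0=4+0=4
L[1]='$': occ=0, LF[1]=C('$')+0=0+0=0
L[2]='b': occ=1, LF[2]=C('b')+1=4+1=5
L[3]='b': occ=2, LF[3]=C('b')+2=4+2=6
L[4]='b': occ=3, LF[4]=C('b')+3=4+3=7
L[5]='a': occ=0, LF[5]=C('a')+0=1+0=1
L[6]='a': occ=1, LF[6]=C('a')+1=1+1=2
L[7]='a': occ=2, LF[7]=C('a')+2=1+2=3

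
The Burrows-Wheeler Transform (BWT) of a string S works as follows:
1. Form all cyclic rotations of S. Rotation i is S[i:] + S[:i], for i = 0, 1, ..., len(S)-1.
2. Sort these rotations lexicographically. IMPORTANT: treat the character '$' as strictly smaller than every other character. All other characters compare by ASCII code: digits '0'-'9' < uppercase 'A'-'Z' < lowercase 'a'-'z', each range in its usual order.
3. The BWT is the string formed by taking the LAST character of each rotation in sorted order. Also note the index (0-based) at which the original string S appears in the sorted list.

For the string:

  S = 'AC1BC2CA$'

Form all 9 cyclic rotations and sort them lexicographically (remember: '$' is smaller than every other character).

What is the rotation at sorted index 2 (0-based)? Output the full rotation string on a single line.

Answer: 2CA$AC1BC

Derivation:
All 9 rotations (rotation i = S[i:]+S[:i]):
  rot[0] = AC1BC2CA$
  rot[1] = C1BC2CA$A
  rot[2] = 1BC2CA$AC
  rot[3] = BC2CA$AC1
  rot[4] = C2CA$AC1B
  rot[5] = 2CA$AC1BC
  rot[6] = CA$AC1BC2
  rot[7] = A$AC1BC2C
  rot[8] = $AC1BC2CA
Sorted (with $ < everything):
  sorted[0] = $AC1BC2CA
  sorted[1] = 1BC2CA$AC
  sorted[2] = 2CA$AC1BC
  sorted[3] = A$AC1BC2C
  sorted[4] = AC1BC2CA$
  sorted[5] = BC2CA$AC1
  sorted[6] = C1BC2CA$A
  sorted[7] = C2CA$AC1B
  sorted[8] = CA$AC1BC2
sorted[2] = 2CA$AC1BC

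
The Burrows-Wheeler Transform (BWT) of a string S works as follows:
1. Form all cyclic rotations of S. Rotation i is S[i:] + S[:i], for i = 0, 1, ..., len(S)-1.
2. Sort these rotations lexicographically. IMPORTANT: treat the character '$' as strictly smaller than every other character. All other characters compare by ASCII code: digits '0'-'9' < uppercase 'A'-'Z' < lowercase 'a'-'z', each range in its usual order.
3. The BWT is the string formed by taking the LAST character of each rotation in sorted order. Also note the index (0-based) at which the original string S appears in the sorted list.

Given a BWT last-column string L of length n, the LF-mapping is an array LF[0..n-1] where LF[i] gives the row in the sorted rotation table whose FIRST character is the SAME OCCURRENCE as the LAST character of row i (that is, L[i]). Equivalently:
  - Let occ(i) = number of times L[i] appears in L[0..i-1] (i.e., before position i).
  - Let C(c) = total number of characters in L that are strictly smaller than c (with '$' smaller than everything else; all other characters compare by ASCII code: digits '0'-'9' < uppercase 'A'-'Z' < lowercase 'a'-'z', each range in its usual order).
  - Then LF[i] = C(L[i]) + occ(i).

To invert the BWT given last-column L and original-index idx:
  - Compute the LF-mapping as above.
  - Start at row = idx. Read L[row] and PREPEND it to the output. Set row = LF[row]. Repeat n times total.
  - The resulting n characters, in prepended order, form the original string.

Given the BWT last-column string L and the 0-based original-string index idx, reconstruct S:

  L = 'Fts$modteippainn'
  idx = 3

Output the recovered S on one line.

LF mapping: 1 14 13 0 7 10 3 15 4 5 11 12 2 6 8 9
Walk LF starting at row 3, prepending L[row]:
  step 1: row=3, L[3]='$', prepend. Next row=LF[3]=0
  step 2: row=0, L[0]='F', prepend. Next row=LF[0]=1
  step 3: row=1, L[1]='t', prepend. Next row=LF[1]=14
  step 4: row=14, L[14]='n', prepend. Next row=LF[14]=8
  step 5: row=8, L[8]='e', prepend. Next row=LF[8]=4
  step 6: row=4, L[4]='m', prepend. Next row=LF[4]=7
  step 7: row=7, L[7]='t', prepend. Next row=LF[7]=15
  step 8: row=15, L[15]='n', prepend. Next row=LF[15]=9
  step 9: row=9, L[9]='i', prepend. Next row=LF[9]=5
  step 10: row=5, L[5]='o', prepend. Next row=LF[5]=10
  step 11: row=10, L[10]='p', prepend. Next row=LF[10]=11
  step 12: row=11, L[11]='p', prepend. Next row=LF[11]=12
  step 13: row=12, L[12]='a', prepend. Next row=LF[12]=2
  step 14: row=2, L[2]='s', prepend. Next row=LF[2]=13
  step 15: row=13, L[13]='i', prepend. Next row=LF[13]=6
  step 16: row=6, L[6]='d', prepend. Next row=LF[6]=3
Reversed output: disappointmentF$

Answer: disappointmentF$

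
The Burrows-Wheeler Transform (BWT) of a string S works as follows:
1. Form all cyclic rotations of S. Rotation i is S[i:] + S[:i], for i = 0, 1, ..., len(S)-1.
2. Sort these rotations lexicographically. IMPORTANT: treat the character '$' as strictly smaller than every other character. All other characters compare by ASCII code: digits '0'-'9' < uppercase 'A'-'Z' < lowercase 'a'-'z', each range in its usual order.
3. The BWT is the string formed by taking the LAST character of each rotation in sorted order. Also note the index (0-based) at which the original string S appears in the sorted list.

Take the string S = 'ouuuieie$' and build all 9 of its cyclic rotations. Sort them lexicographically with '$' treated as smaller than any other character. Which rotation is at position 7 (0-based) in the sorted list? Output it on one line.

Answer: uuieie$ou

Derivation:
All 9 rotations (rotation i = S[i:]+S[:i]):
  rot[0] = ouuuieie$
  rot[1] = uuuieie$o
  rot[2] = uuieie$ou
  rot[3] = uieie$ouu
  rot[4] = ieie$ouuu
  rot[5] = eie$ouuui
  rot[6] = ie$ouuuie
  rot[7] = e$ouuuiei
  rot[8] = $ouuuieie
Sorted (with $ < everything):
  sorted[0] = $ouuuieie
  sorted[1] = e$ouuuiei
  sorted[2] = eie$ouuui
  sorted[3] = ie$ouuuie
  sorted[4] = ieie$ouuu
  sorted[5] = ouuuieie$
  sorted[6] = uieie$ouu
  sorted[7] = uuieie$ou
  sorted[8] = uuuieie$o
sorted[7] = uuieie$ou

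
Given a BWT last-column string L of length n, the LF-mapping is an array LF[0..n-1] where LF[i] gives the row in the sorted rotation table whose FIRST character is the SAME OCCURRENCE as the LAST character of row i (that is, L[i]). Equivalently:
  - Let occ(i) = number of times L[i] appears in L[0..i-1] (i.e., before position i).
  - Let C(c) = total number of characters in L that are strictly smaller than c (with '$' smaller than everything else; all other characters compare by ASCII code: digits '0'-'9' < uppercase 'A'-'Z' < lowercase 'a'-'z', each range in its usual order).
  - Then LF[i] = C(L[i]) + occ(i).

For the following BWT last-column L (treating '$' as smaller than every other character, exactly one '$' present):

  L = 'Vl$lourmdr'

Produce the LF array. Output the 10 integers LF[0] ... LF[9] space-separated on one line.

Answer: 1 3 0 4 6 9 7 5 2 8

Derivation:
Char counts: '$':1, 'V':1, 'd':1, 'l':2, 'm':1, 'o':1, 'r':2, 'u':1
C (first-col start): C('$')=0, C('V')=1, C('d')=2, C('l')=3, C('m')=5, C('o')=6, C('r')=7, C('u')=9
L[0]='V': occ=0, LF[0]=C('V')+0=1+0=1
L[1]='l': occ=0, LF[1]=C('l')+0=3+0=3
L[2]='$': occ=0, LF[2]=C('$')+0=0+0=0
L[3]='l': occ=1, LF[3]=C('l')+1=3+1=4
L[4]='o': occ=0, LF[4]=C('o')+0=6+0=6
L[5]='u': occ=0, LF[5]=C('u')+0=9+0=9
L[6]='r': occ=0, LF[6]=C('r')+0=7+0=7
L[7]='m': occ=0, LF[7]=C('m')+0=5+0=5
L[8]='d': occ=0, LF[8]=C('d')+0=2+0=2
L[9]='r': occ=1, LF[9]=C('r')+1=7+1=8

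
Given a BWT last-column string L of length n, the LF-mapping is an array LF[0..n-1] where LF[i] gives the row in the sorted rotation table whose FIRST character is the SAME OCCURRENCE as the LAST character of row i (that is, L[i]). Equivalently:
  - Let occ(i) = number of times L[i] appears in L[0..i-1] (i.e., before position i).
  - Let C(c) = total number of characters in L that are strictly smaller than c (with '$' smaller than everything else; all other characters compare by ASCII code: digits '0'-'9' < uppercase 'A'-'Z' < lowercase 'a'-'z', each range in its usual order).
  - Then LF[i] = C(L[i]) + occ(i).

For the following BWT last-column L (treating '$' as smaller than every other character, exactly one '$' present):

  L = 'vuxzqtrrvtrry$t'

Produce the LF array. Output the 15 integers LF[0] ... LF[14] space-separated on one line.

Answer: 10 9 12 14 1 6 2 3 11 7 4 5 13 0 8

Derivation:
Char counts: '$':1, 'q':1, 'r':4, 't':3, 'u':1, 'v':2, 'x':1, 'y':1, 'z':1
C (first-col start): C('$')=0, C('q')=1, C('r')=2, C('t')=6, C('u')=9, C('v')=10, C('x')=12, C('y')=13, C('z')=14
L[0]='v': occ=0, LF[0]=C('v')+0=10+0=10
L[1]='u': occ=0, LF[1]=C('u')+0=9+0=9
L[2]='x': occ=0, LF[2]=C('x')+0=12+0=12
L[3]='z': occ=0, LF[3]=C('z')+0=14+0=14
L[4]='q': occ=0, LF[4]=C('q')+0=1+0=1
L[5]='t': occ=0, LF[5]=C('t')+0=6+0=6
L[6]='r': occ=0, LF[6]=C('r')+0=2+0=2
L[7]='r': occ=1, LF[7]=C('r')+1=2+1=3
L[8]='v': occ=1, LF[8]=C('v')+1=10+1=11
L[9]='t': occ=1, LF[9]=C('t')+1=6+1=7
L[10]='r': occ=2, LF[10]=C('r')+2=2+2=4
L[11]='r': occ=3, LF[11]=C('r')+3=2+3=5
L[12]='y': occ=0, LF[12]=C('y')+0=13+0=13
L[13]='$': occ=0, LF[13]=C('$')+0=0+0=0
L[14]='t': occ=2, LF[14]=C('t')+2=6+2=8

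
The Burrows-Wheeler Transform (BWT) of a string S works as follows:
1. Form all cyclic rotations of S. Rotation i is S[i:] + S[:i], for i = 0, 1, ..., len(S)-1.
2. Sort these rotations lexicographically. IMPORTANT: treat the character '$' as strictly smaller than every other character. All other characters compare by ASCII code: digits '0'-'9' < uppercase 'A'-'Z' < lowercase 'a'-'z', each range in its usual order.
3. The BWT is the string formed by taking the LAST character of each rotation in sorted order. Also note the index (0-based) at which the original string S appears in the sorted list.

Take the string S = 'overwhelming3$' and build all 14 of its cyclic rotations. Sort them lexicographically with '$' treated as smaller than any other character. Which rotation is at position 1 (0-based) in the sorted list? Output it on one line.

Answer: 3$overwhelming

Derivation:
All 14 rotations (rotation i = S[i:]+S[:i]):
  rot[0] = overwhelming3$
  rot[1] = verwhelming3$o
  rot[2] = erwhelming3$ov
  rot[3] = rwhelming3$ove
  rot[4] = whelming3$over
  rot[5] = helming3$overw
  rot[6] = elming3$overwh
  rot[7] = lming3$overwhe
  rot[8] = ming3$overwhel
  rot[9] = ing3$overwhelm
  rot[10] = ng3$overwhelmi
  rot[11] = g3$overwhelmin
  rot[12] = 3$overwhelming
  rot[13] = $overwhelming3
Sorted (with $ < everything):
  sorted[0] = $overwhelming3
  sorted[1] = 3$overwhelming
  sorted[2] = elming3$overwh
  sorted[3] = erwhelming3$ov
  sorted[4] = g3$overwhelmin
  sorted[5] = helming3$overw
  sorted[6] = ing3$overwhelm
  sorted[7] = lming3$overwhe
  sorted[8] = ming3$overwhel
  sorted[9] = ng3$overwhelmi
  sorted[10] = overwhelming3$
  sorted[11] = rwhelming3$ove
  sorted[12] = verwhelming3$o
  sorted[13] = whelming3$over
sorted[1] = 3$overwhelming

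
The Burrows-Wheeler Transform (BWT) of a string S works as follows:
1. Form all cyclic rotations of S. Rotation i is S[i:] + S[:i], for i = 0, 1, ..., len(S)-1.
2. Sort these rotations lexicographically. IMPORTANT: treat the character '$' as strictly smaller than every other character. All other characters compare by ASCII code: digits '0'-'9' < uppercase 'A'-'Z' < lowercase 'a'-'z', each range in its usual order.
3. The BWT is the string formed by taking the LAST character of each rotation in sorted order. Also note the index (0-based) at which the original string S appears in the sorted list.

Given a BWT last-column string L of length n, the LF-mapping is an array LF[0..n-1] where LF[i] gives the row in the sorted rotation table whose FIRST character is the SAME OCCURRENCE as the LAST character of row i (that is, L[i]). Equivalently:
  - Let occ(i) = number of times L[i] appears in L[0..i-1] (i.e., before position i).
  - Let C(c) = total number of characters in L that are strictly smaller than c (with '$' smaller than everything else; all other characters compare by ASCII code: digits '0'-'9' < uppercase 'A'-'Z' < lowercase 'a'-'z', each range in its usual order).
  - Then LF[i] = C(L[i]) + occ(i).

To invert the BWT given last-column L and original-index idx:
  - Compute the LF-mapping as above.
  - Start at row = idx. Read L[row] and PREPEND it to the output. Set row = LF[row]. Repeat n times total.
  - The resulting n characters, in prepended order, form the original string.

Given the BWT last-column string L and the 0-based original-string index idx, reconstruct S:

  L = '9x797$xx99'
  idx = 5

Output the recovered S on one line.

LF mapping: 3 7 1 4 2 0 8 9 5 6
Walk LF starting at row 5, prepending L[row]:
  step 1: row=5, L[5]='$', prepend. Next row=LF[5]=0
  step 2: row=0, L[0]='9', prepend. Next row=LF[0]=3
  step 3: row=3, L[3]='9', prepend. Next row=LF[3]=4
  step 4: row=4, L[4]='7', prepend. Next row=LF[4]=2
  step 5: row=2, L[2]='7', prepend. Next row=LF[2]=1
  step 6: row=1, L[1]='x', prepend. Next row=LF[1]=7
  step 7: row=7, L[7]='x', prepend. Next row=LF[7]=9
  step 8: row=9, L[9]='9', prepend. Next row=LF[9]=6
  step 9: row=6, L[6]='x', prepend. Next row=LF[6]=8
  step 10: row=8, L[8]='9', prepend. Next row=LF[8]=5
Reversed output: 9x9xx7799$

Answer: 9x9xx7799$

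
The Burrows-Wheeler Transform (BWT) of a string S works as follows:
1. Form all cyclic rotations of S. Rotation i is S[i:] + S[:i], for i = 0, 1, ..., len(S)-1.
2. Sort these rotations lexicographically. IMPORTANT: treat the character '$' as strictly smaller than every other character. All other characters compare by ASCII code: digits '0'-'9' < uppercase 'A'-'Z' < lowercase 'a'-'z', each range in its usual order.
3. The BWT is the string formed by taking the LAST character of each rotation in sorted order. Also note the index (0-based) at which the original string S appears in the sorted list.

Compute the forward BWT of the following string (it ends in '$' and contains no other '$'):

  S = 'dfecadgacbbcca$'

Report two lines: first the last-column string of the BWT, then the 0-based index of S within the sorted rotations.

Answer: acgccbceab$afdd
10

Derivation:
All 15 rotations (rotation i = S[i:]+S[:i]):
  rot[0] = dfecadgacbbcca$
  rot[1] = fecadgacbbcca$d
  rot[2] = ecadgacbbcca$df
  rot[3] = cadgacbbcca$dfe
  rot[4] = adgacbbcca$dfec
  rot[5] = dgacbbcca$dfeca
  rot[6] = gacbbcca$dfecad
  rot[7] = acbbcca$dfecadg
  rot[8] = cbbcca$dfecadga
  rot[9] = bbcca$dfecadgac
  rot[10] = bcca$dfecadgacb
  rot[11] = cca$dfecadgacbb
  rot[12] = ca$dfecadgacbbc
  rot[13] = a$dfecadgacbbcc
  rot[14] = $dfecadgacbbcca
Sorted (with $ < everything):
  sorted[0] = $dfecadgacbbcca  (last char: 'a')
  sorted[1] = a$dfecadgacbbcc  (last char: 'c')
  sorted[2] = acbbcca$dfecadg  (last char: 'g')
  sorted[3] = adgacbbcca$dfec  (last char: 'c')
  sorted[4] = bbcca$dfecadgac  (last char: 'c')
  sorted[5] = bcca$dfecadgacb  (last char: 'b')
  sorted[6] = ca$dfecadgacbbc  (last char: 'c')
  sorted[7] = cadgacbbcca$dfe  (last char: 'e')
  sorted[8] = cbbcca$dfecadga  (last char: 'a')
  sorted[9] = cca$dfecadgacbb  (last char: 'b')
  sorted[10] = dfecadgacbbcca$  (last char: '$')
  sorted[11] = dgacbbcca$dfeca  (last char: 'a')
  sorted[12] = ecadgacbbcca$df  (last char: 'f')
  sorted[13] = fecadgacbbcca$d  (last char: 'd')
  sorted[14] = gacbbcca$dfecad  (last char: 'd')
Last column: acgccbceab$afdd
Original string S is at sorted index 10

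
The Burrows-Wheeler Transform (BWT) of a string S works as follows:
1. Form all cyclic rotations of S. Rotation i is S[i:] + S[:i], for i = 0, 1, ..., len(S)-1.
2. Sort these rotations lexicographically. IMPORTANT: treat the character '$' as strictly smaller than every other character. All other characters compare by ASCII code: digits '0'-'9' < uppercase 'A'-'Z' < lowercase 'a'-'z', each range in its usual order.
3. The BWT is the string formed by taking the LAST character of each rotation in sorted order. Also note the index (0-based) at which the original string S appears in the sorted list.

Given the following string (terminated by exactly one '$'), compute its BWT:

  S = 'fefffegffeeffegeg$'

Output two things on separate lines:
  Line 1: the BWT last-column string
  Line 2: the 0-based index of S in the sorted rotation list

All 18 rotations (rotation i = S[i:]+S[:i]):
  rot[0] = fefffegffeeffegeg$
  rot[1] = efffegffeeffegeg$f
  rot[2] = fffegffeeffegeg$fe
  rot[3] = ffegffeeffegeg$fef
  rot[4] = fegffeeffegeg$feff
  rot[5] = egffeeffegeg$fefff
  rot[6] = gffeeffegeg$fefffe
  rot[7] = ffeeffegeg$fefffeg
  rot[8] = feeffegeg$fefffegf
  rot[9] = eeffegeg$fefffegff
  rot[10] = effegeg$fefffegffe
  rot[11] = ffegeg$fefffegffee
  rot[12] = fegeg$fefffegffeef
  rot[13] = egeg$fefffegffeeff
  rot[14] = geg$fefffegffeeffe
  rot[15] = eg$fefffegffeeffeg
  rot[16] = g$fefffegffeeffege
  rot[17] = $fefffegffeeffegeg
Sorted (with $ < everything):
  sorted[0] = $fefffegffeeffegeg  (last char: 'g')
  sorted[1] = eeffegeg$fefffegff  (last char: 'f')
  sorted[2] = effegeg$fefffegffe  (last char: 'e')
  sorted[3] = efffegffeeffegeg$f  (last char: 'f')
  sorted[4] = eg$fefffegffeeffeg  (last char: 'g')
  sorted[5] = egeg$fefffegffeeff  (last char: 'f')
  sorted[6] = egffeeffegeg$fefff  (last char: 'f')
  sorted[7] = feeffegeg$fefffegf  (last char: 'f')
  sorted[8] = fefffegffeeffegeg$  (last char: '$')
  sorted[9] = fegeg$fefffegffeef  (last char: 'f')
  sorted[10] = fegffeeffegeg$feff  (last char: 'f')
  sorted[11] = ffeeffegeg$fefffeg  (last char: 'g')
  sorted[12] = ffegeg$fefffegffee  (last char: 'e')
  sorted[13] = ffegffeeffegeg$fef  (last char: 'f')
  sorted[14] = fffegffeeffegeg$fe  (last char: 'e')
  sorted[15] = g$fefffegffeeffege  (last char: 'e')
  sorted[16] = geg$fefffegffeeffe  (last char: 'e')
  sorted[17] = gffeeffegeg$fefffe  (last char: 'e')
Last column: gfefgfff$ffgefeeee
Original string S is at sorted index 8

Answer: gfefgfff$ffgefeeee
8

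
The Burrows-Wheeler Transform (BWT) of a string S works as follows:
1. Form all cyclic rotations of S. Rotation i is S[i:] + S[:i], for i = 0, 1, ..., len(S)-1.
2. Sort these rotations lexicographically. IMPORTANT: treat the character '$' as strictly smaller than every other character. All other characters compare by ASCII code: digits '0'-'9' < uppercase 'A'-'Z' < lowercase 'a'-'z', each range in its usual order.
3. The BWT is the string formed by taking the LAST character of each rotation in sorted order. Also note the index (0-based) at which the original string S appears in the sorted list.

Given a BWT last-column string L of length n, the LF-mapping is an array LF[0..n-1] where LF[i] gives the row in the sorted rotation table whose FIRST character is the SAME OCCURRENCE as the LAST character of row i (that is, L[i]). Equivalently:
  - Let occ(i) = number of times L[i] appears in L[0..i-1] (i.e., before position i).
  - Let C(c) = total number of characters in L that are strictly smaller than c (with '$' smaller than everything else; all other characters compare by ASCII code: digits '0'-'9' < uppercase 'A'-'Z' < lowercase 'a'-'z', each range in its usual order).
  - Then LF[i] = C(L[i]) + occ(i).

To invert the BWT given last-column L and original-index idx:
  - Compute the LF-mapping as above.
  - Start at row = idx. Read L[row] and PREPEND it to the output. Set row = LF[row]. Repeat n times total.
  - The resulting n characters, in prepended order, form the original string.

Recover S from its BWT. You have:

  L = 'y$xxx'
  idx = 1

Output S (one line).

LF mapping: 4 0 1 2 3
Walk LF starting at row 1, prepending L[row]:
  step 1: row=1, L[1]='$', prepend. Next row=LF[1]=0
  step 2: row=0, L[0]='y', prepend. Next row=LF[0]=4
  step 3: row=4, L[4]='x', prepend. Next row=LF[4]=3
  step 4: row=3, L[3]='x', prepend. Next row=LF[3]=2
  step 5: row=2, L[2]='x', prepend. Next row=LF[2]=1
Reversed output: xxxy$

Answer: xxxy$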